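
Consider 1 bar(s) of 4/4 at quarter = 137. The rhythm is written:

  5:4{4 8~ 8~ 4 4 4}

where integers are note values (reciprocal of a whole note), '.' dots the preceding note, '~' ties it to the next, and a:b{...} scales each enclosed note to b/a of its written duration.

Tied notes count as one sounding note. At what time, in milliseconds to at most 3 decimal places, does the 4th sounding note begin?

note 4 onset = 16/5b = 1401.46ms

1. 0.0ms @ 0 + 350.365ms (4/5)
2. 350.365ms @ 4/5 + 700.73ms (8/5)
3. 1051.095ms @ 12/5 + 350.365ms (4/5)
4. 1401.46ms @ 16/5 + 350.365ms (4/5)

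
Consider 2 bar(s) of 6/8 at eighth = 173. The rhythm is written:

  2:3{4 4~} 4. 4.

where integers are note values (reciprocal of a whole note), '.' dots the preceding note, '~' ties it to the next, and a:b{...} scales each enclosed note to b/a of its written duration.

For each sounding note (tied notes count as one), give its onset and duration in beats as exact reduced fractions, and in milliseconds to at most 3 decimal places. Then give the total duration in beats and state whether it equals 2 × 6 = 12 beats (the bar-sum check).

1) 0.0ms=0b +1040.462ms=3b
2) 1040.462ms=3b +2080.925ms=6b
3) 3121.387ms=9b +1040.462ms=3b
Σ=12b of 12 (173bpm 6/8) — PASS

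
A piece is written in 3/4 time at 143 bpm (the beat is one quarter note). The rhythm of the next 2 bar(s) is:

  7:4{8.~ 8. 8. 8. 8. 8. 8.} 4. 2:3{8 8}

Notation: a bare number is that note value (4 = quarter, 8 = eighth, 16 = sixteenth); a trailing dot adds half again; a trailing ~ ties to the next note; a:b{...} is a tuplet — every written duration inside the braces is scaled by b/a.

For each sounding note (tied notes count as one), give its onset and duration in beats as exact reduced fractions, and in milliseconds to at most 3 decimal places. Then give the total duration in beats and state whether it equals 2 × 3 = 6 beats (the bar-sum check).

1) 0.0ms=0b +359.64ms=6/7b
2) 359.64ms=6/7b +179.82ms=3/7b
3) 539.461ms=9/7b +179.82ms=3/7b
4) 719.281ms=12/7b +179.82ms=3/7b
5) 899.101ms=15/7b +179.82ms=3/7b
6) 1078.921ms=18/7b +179.82ms=3/7b
7) 1258.741ms=3b +629.371ms=3/2b
8) 1888.112ms=9/2b +314.685ms=3/4b
9) 2202.797ms=21/4b +314.685ms=3/4b
Σ=6b of 6 (143bpm 3/4) — PASS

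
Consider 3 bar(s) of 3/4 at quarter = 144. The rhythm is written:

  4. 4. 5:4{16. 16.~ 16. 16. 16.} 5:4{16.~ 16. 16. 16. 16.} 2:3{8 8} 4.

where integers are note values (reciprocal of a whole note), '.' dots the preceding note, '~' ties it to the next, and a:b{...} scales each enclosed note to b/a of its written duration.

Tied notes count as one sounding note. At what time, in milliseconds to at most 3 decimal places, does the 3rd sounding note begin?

1. 0.0ms @ 0 + 625.0ms (3/2)
2. 625.0ms @ 3/2 + 625.0ms (3/2)
3. 1250.0ms @ 3 + 125.0ms (3/10)
4. 1375.0ms @ 33/10 + 250.0ms (3/5)
5. 1625.0ms @ 39/10 + 125.0ms (3/10)
6. 1750.0ms @ 21/5 + 125.0ms (3/10)
7. 1875.0ms @ 9/2 + 250.0ms (3/5)
8. 2125.0ms @ 51/10 + 125.0ms (3/10)
9. 2250.0ms @ 27/5 + 125.0ms (3/10)
10. 2375.0ms @ 57/10 + 125.0ms (3/10)
11. 2500.0ms @ 6 + 312.5ms (3/4)
12. 2812.5ms @ 27/4 + 312.5ms (3/4)
13. 3125.0ms @ 15/2 + 625.0ms (3/2)

note 3 onset = 3b = 1250.0ms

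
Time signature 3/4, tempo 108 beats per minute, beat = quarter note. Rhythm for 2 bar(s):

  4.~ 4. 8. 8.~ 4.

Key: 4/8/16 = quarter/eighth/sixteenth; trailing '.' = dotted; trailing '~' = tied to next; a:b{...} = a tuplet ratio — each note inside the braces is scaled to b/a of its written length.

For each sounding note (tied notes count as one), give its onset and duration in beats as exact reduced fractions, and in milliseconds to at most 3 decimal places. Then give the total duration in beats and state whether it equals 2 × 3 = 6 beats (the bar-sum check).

1) 0.0ms=0b +1666.667ms=3b
2) 1666.667ms=3b +416.667ms=3/4b
3) 2083.333ms=15/4b +1250.0ms=9/4b
Σ=6b of 6 (108bpm 3/4) — PASS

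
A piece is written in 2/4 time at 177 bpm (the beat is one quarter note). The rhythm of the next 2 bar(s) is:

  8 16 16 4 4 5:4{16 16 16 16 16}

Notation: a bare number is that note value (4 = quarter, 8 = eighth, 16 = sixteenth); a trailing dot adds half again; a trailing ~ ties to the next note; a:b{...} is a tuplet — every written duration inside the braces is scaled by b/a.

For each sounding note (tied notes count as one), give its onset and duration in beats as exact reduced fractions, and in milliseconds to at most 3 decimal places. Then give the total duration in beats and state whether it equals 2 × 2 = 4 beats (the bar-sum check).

1) 0.0ms=0b +169.492ms=1/2b
2) 169.492ms=1/2b +84.746ms=1/4b
3) 254.237ms=3/4b +84.746ms=1/4b
4) 338.983ms=1b +338.983ms=1b
5) 677.966ms=2b +338.983ms=1b
6) 1016.949ms=3b +67.797ms=1/5b
7) 1084.746ms=16/5b +67.797ms=1/5b
8) 1152.542ms=17/5b +67.797ms=1/5b
9) 1220.339ms=18/5b +67.797ms=1/5b
10) 1288.136ms=19/5b +67.797ms=1/5b
Σ=4b of 4 (177bpm 2/4) — PASS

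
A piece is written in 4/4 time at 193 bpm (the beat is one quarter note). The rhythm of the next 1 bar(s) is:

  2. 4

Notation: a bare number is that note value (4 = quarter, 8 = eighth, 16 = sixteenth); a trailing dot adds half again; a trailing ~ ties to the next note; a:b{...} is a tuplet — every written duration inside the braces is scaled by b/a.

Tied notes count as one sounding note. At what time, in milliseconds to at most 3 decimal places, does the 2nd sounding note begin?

1. 0.0ms @ 0 + 932.642ms (3)
2. 932.642ms @ 3 + 310.881ms (1)

note 2 onset = 3b = 932.642ms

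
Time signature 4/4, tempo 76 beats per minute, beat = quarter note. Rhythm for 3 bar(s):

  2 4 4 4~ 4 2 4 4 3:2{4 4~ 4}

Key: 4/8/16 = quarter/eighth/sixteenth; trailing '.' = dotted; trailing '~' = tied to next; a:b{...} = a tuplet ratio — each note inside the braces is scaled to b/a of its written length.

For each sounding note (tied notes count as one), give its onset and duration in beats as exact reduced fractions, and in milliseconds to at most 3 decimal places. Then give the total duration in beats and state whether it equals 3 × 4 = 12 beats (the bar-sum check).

1) 0.0ms=0b +1578.947ms=2b
2) 1578.947ms=2b +789.474ms=1b
3) 2368.421ms=3b +789.474ms=1b
4) 3157.895ms=4b +1578.947ms=2b
5) 4736.842ms=6b +1578.947ms=2b
6) 6315.789ms=8b +789.474ms=1b
7) 7105.263ms=9b +789.474ms=1b
8) 7894.737ms=10b +526.316ms=2/3b
9) 8421.053ms=32/3b +1052.632ms=4/3b
Σ=12b of 12 (76bpm 4/4) — PASS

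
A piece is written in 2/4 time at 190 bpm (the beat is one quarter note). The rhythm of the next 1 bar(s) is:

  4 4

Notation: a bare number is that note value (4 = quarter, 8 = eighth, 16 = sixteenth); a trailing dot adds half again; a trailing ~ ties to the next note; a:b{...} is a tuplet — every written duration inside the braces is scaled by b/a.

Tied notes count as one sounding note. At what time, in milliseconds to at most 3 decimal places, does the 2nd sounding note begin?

note 2 onset = 1b = 315.789ms

1. 0.0ms @ 0 + 315.789ms (1)
2. 315.789ms @ 1 + 315.789ms (1)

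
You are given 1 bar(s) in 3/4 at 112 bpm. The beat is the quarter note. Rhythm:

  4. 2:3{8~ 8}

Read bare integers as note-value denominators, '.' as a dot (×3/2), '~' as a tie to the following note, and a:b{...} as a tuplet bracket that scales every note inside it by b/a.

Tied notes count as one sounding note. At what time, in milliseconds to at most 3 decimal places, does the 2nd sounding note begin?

1. 0.0ms @ 0 + 803.571ms (3/2)
2. 803.571ms @ 3/2 + 803.571ms (3/2)

note 2 onset = 3/2b = 803.571ms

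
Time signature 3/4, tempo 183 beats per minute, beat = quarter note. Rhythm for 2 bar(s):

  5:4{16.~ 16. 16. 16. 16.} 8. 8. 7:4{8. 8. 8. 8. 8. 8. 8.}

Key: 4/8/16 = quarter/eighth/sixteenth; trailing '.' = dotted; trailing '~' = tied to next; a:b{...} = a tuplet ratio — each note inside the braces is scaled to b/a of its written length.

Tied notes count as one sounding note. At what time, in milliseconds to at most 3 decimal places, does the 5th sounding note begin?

note 5 onset = 3/2b = 491.803ms

1. 0.0ms @ 0 + 196.721ms (3/5)
2. 196.721ms @ 3/5 + 98.361ms (3/10)
3. 295.082ms @ 9/10 + 98.361ms (3/10)
4. 393.443ms @ 6/5 + 98.361ms (3/10)
5. 491.803ms @ 3/2 + 245.902ms (3/4)
6. 737.705ms @ 9/4 + 245.902ms (3/4)
7. 983.607ms @ 3 + 140.515ms (3/7)
8. 1124.122ms @ 24/7 + 140.515ms (3/7)
9. 1264.637ms @ 27/7 + 140.515ms (3/7)
10. 1405.152ms @ 30/7 + 140.515ms (3/7)
11. 1545.667ms @ 33/7 + 140.515ms (3/7)
12. 1686.183ms @ 36/7 + 140.515ms (3/7)
13. 1826.698ms @ 39/7 + 140.515ms (3/7)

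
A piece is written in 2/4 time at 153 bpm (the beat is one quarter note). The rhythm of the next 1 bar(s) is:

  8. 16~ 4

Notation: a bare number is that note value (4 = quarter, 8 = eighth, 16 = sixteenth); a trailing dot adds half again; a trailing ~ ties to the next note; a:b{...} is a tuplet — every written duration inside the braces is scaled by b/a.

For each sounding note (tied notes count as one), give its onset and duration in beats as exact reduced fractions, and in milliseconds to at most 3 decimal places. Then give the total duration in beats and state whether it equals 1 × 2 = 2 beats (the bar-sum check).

1) 0.0ms=0b +294.118ms=3/4b
2) 294.118ms=3/4b +490.196ms=5/4b
Σ=2b of 2 (153bpm 2/4) — PASS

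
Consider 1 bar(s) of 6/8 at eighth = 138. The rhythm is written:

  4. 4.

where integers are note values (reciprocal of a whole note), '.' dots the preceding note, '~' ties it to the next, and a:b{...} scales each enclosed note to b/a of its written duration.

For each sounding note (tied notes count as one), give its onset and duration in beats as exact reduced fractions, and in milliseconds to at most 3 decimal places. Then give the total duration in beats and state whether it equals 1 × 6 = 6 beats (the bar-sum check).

1) 0.0ms=0b +1304.348ms=3b
2) 1304.348ms=3b +1304.348ms=3b
Σ=6b of 6 (138bpm 6/8) — PASS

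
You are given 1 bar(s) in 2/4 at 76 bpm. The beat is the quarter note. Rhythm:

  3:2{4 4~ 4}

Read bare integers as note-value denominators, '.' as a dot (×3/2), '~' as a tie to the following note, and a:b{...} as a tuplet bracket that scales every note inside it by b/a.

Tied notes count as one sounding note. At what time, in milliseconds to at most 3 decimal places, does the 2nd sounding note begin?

1. 0.0ms @ 0 + 526.316ms (2/3)
2. 526.316ms @ 2/3 + 1052.632ms (4/3)

note 2 onset = 2/3b = 526.316ms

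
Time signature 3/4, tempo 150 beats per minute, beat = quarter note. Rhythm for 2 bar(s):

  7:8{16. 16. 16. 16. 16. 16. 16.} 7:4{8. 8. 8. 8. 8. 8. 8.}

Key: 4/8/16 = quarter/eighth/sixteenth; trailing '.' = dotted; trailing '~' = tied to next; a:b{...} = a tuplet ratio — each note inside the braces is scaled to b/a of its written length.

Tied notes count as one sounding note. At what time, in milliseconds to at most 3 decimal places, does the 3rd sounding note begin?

note 3 onset = 6/7b = 342.857ms

1. 0.0ms @ 0 + 171.429ms (3/7)
2. 171.429ms @ 3/7 + 171.429ms (3/7)
3. 342.857ms @ 6/7 + 171.429ms (3/7)
4. 514.286ms @ 9/7 + 171.429ms (3/7)
5. 685.714ms @ 12/7 + 171.429ms (3/7)
6. 857.143ms @ 15/7 + 171.429ms (3/7)
7. 1028.571ms @ 18/7 + 171.429ms (3/7)
8. 1200.0ms @ 3 + 171.429ms (3/7)
9. 1371.429ms @ 24/7 + 171.429ms (3/7)
10. 1542.857ms @ 27/7 + 171.429ms (3/7)
11. 1714.286ms @ 30/7 + 171.429ms (3/7)
12. 1885.714ms @ 33/7 + 171.429ms (3/7)
13. 2057.143ms @ 36/7 + 171.429ms (3/7)
14. 2228.571ms @ 39/7 + 171.429ms (3/7)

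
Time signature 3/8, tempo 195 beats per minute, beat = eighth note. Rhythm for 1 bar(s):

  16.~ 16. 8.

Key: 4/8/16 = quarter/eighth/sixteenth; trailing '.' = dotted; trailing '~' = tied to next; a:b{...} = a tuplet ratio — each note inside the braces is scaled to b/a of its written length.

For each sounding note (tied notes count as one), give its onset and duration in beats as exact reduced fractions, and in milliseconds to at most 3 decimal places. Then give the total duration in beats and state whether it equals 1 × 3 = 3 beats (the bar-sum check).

1) 0.0ms=0b +461.538ms=3/2b
2) 461.538ms=3/2b +461.538ms=3/2b
Σ=3b of 3 (195bpm 3/8) — PASS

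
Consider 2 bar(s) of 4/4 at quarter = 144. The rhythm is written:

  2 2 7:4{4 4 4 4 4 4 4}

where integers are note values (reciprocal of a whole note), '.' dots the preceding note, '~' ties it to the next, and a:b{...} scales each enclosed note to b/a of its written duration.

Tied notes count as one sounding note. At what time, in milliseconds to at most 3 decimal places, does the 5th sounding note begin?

1. 0.0ms @ 0 + 833.333ms (2)
2. 833.333ms @ 2 + 833.333ms (2)
3. 1666.667ms @ 4 + 238.095ms (4/7)
4. 1904.762ms @ 32/7 + 238.095ms (4/7)
5. 2142.857ms @ 36/7 + 238.095ms (4/7)
6. 2380.952ms @ 40/7 + 238.095ms (4/7)
7. 2619.048ms @ 44/7 + 238.095ms (4/7)
8. 2857.143ms @ 48/7 + 238.095ms (4/7)
9. 3095.238ms @ 52/7 + 238.095ms (4/7)

note 5 onset = 36/7b = 2142.857ms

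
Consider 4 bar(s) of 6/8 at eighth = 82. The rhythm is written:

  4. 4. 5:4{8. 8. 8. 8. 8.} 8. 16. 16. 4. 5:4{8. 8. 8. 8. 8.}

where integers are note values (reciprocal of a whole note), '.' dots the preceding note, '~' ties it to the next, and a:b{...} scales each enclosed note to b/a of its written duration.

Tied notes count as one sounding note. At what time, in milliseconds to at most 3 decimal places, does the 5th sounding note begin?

1. 0.0ms @ 0 + 2195.122ms (3)
2. 2195.122ms @ 3 + 2195.122ms (3)
3. 4390.244ms @ 6 + 878.049ms (6/5)
4. 5268.293ms @ 36/5 + 878.049ms (6/5)
5. 6146.341ms @ 42/5 + 878.049ms (6/5)
6. 7024.39ms @ 48/5 + 878.049ms (6/5)
7. 7902.439ms @ 54/5 + 878.049ms (6/5)
8. 8780.488ms @ 12 + 1097.561ms (3/2)
9. 9878.049ms @ 27/2 + 548.78ms (3/4)
10. 10426.829ms @ 57/4 + 548.78ms (3/4)
11. 10975.61ms @ 15 + 2195.122ms (3)
12. 13170.732ms @ 18 + 878.049ms (6/5)
13. 14048.78ms @ 96/5 + 878.049ms (6/5)
14. 14926.829ms @ 102/5 + 878.049ms (6/5)
15. 15804.878ms @ 108/5 + 878.049ms (6/5)
16. 16682.927ms @ 114/5 + 878.049ms (6/5)

note 5 onset = 42/5b = 6146.341ms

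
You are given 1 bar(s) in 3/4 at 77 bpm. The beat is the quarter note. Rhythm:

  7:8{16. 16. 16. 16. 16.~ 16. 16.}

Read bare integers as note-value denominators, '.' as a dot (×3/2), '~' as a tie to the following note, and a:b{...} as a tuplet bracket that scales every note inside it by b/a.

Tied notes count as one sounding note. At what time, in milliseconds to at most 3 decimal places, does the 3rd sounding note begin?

1. 0.0ms @ 0 + 333.952ms (3/7)
2. 333.952ms @ 3/7 + 333.952ms (3/7)
3. 667.904ms @ 6/7 + 333.952ms (3/7)
4. 1001.855ms @ 9/7 + 333.952ms (3/7)
5. 1335.807ms @ 12/7 + 667.904ms (6/7)
6. 2003.711ms @ 18/7 + 333.952ms (3/7)

note 3 onset = 6/7b = 667.904ms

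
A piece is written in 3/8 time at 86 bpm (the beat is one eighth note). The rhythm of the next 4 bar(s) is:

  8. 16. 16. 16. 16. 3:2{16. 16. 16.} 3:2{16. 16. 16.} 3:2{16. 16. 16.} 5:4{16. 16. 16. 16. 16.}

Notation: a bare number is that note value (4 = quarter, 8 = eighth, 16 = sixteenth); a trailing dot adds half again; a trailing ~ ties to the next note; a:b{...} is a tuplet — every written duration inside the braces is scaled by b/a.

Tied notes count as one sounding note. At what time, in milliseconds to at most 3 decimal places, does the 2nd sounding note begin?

note 2 onset = 3/2b = 1046.512ms

1. 0.0ms @ 0 + 1046.512ms (3/2)
2. 1046.512ms @ 3/2 + 523.256ms (3/4)
3. 1569.767ms @ 9/4 + 523.256ms (3/4)
4. 2093.023ms @ 3 + 523.256ms (3/4)
5. 2616.279ms @ 15/4 + 523.256ms (3/4)
6. 3139.535ms @ 9/2 + 348.837ms (1/2)
7. 3488.372ms @ 5 + 348.837ms (1/2)
8. 3837.209ms @ 11/2 + 348.837ms (1/2)
9. 4186.047ms @ 6 + 348.837ms (1/2)
10. 4534.884ms @ 13/2 + 348.837ms (1/2)
11. 4883.721ms @ 7 + 348.837ms (1/2)
12. 5232.558ms @ 15/2 + 348.837ms (1/2)
13. 5581.395ms @ 8 + 348.837ms (1/2)
14. 5930.233ms @ 17/2 + 348.837ms (1/2)
15. 6279.07ms @ 9 + 418.605ms (3/5)
16. 6697.674ms @ 48/5 + 418.605ms (3/5)
17. 7116.279ms @ 51/5 + 418.605ms (3/5)
18. 7534.884ms @ 54/5 + 418.605ms (3/5)
19. 7953.488ms @ 57/5 + 418.605ms (3/5)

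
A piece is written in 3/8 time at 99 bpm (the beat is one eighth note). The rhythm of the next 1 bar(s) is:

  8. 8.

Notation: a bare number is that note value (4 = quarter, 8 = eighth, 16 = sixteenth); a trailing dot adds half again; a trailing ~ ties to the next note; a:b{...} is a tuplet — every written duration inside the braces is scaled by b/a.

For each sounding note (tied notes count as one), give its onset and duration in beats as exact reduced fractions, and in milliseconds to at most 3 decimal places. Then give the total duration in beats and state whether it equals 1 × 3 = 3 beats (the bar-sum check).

1) 0.0ms=0b +909.091ms=3/2b
2) 909.091ms=3/2b +909.091ms=3/2b
Σ=3b of 3 (99bpm 3/8) — PASS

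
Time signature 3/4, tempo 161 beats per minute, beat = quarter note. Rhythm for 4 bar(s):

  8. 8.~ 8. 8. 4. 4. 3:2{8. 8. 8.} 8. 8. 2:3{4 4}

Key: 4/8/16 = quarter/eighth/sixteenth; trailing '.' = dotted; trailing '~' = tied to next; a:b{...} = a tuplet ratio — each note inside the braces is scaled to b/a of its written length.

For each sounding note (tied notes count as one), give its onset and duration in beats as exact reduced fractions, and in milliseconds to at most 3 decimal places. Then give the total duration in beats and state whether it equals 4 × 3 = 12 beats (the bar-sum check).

1) 0.0ms=0b +279.503ms=3/4b
2) 279.503ms=3/4b +559.006ms=3/2b
3) 838.509ms=9/4b +279.503ms=3/4b
4) 1118.012ms=3b +559.006ms=3/2b
5) 1677.019ms=9/2b +559.006ms=3/2b
6) 2236.025ms=6b +186.335ms=1/2b
7) 2422.36ms=13/2b +186.335ms=1/2b
8) 2608.696ms=7b +186.335ms=1/2b
9) 2795.031ms=15/2b +279.503ms=3/4b
10) 3074.534ms=33/4b +279.503ms=3/4b
11) 3354.037ms=9b +559.006ms=3/2b
12) 3913.043ms=21/2b +559.006ms=3/2b
Σ=12b of 12 (161bpm 3/4) — PASS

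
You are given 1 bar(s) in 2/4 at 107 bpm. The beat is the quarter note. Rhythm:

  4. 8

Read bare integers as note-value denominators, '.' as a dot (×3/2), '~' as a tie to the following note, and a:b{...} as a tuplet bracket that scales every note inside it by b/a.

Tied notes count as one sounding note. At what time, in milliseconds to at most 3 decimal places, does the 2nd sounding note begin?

note 2 onset = 3/2b = 841.121ms

1. 0.0ms @ 0 + 841.121ms (3/2)
2. 841.121ms @ 3/2 + 280.374ms (1/2)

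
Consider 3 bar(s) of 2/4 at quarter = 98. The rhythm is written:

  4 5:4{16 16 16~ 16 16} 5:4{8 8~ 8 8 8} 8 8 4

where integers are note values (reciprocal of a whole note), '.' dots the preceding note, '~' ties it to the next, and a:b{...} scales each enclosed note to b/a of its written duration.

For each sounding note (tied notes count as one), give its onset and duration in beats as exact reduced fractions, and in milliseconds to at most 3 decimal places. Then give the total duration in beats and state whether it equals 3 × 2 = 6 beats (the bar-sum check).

1) 0.0ms=0b +612.245ms=1b
2) 612.245ms=1b +122.449ms=1/5b
3) 734.694ms=6/5b +122.449ms=1/5b
4) 857.143ms=7/5b +244.898ms=2/5b
5) 1102.041ms=9/5b +122.449ms=1/5b
6) 1224.49ms=2b +244.898ms=2/5b
7) 1469.388ms=12/5b +489.796ms=4/5b
8) 1959.184ms=16/5b +244.898ms=2/5b
9) 2204.082ms=18/5b +244.898ms=2/5b
10) 2448.98ms=4b +306.122ms=1/2b
11) 2755.102ms=9/2b +306.122ms=1/2b
12) 3061.224ms=5b +612.245ms=1b
Σ=6b of 6 (98bpm 2/4) — PASS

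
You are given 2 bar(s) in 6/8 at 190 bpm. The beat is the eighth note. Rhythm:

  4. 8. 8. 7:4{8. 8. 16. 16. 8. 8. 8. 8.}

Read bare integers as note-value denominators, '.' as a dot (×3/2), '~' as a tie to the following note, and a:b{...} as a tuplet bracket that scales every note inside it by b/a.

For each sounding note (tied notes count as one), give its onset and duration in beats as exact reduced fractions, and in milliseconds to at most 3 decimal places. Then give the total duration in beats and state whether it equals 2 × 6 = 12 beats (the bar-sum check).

1) 0.0ms=0b +947.368ms=3b
2) 947.368ms=3b +473.684ms=3/2b
3) 1421.053ms=9/2b +473.684ms=3/2b
4) 1894.737ms=6b +270.677ms=6/7b
5) 2165.414ms=48/7b +270.677ms=6/7b
6) 2436.09ms=54/7b +135.338ms=3/7b
7) 2571.429ms=57/7b +135.338ms=3/7b
8) 2706.767ms=60/7b +270.677ms=6/7b
9) 2977.444ms=66/7b +270.677ms=6/7b
10) 3248.12ms=72/7b +270.677ms=6/7b
11) 3518.797ms=78/7b +270.677ms=6/7b
Σ=12b of 12 (190bpm 6/8) — PASS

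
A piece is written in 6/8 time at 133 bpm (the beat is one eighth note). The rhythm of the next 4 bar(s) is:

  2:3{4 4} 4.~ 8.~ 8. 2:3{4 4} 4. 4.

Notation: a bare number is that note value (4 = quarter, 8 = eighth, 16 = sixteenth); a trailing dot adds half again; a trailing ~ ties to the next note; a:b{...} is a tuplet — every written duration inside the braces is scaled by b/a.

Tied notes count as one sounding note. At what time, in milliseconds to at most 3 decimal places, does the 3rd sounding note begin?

note 3 onset = 6b = 2706.767ms

1. 0.0ms @ 0 + 1353.383ms (3)
2. 1353.383ms @ 3 + 1353.383ms (3)
3. 2706.767ms @ 6 + 2706.767ms (6)
4. 5413.534ms @ 12 + 1353.383ms (3)
5. 6766.917ms @ 15 + 1353.383ms (3)
6. 8120.301ms @ 18 + 1353.383ms (3)
7. 9473.684ms @ 21 + 1353.383ms (3)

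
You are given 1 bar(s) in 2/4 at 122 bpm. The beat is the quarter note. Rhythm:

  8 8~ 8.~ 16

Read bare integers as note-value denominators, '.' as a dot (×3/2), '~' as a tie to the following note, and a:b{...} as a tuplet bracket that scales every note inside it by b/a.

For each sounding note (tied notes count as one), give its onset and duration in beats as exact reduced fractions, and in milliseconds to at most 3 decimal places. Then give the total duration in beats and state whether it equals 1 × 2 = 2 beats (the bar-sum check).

1) 0.0ms=0b +245.902ms=1/2b
2) 245.902ms=1/2b +737.705ms=3/2b
Σ=2b of 2 (122bpm 2/4) — PASS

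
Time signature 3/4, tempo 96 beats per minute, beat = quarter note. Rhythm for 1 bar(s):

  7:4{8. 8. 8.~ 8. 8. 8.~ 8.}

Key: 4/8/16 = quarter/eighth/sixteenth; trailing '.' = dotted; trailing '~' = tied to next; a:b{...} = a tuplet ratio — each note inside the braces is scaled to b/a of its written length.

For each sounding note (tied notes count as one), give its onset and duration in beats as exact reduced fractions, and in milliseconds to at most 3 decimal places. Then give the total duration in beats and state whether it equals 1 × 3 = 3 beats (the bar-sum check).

1) 0.0ms=0b +267.857ms=3/7b
2) 267.857ms=3/7b +267.857ms=3/7b
3) 535.714ms=6/7b +535.714ms=6/7b
4) 1071.429ms=12/7b +267.857ms=3/7b
5) 1339.286ms=15/7b +535.714ms=6/7b
Σ=3b of 3 (96bpm 3/4) — PASS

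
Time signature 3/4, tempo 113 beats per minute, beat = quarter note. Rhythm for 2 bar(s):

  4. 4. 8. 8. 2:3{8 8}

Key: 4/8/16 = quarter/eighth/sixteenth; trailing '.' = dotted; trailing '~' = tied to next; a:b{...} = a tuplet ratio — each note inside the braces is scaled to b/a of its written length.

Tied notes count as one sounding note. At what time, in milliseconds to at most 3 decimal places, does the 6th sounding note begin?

1. 0.0ms @ 0 + 796.46ms (3/2)
2. 796.46ms @ 3/2 + 796.46ms (3/2)
3. 1592.92ms @ 3 + 398.23ms (3/4)
4. 1991.15ms @ 15/4 + 398.23ms (3/4)
5. 2389.381ms @ 9/2 + 398.23ms (3/4)
6. 2787.611ms @ 21/4 + 398.23ms (3/4)

note 6 onset = 21/4b = 2787.611ms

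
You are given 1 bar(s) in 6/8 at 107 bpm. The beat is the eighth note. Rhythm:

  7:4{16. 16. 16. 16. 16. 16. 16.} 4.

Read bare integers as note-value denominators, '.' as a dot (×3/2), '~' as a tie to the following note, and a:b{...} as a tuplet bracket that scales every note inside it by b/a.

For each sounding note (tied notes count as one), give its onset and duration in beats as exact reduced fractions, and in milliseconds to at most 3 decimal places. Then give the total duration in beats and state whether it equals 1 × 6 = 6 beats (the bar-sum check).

1) 0.0ms=0b +240.32ms=3/7b
2) 240.32ms=3/7b +240.32ms=3/7b
3) 480.641ms=6/7b +240.32ms=3/7b
4) 720.961ms=9/7b +240.32ms=3/7b
5) 961.282ms=12/7b +240.32ms=3/7b
6) 1201.602ms=15/7b +240.32ms=3/7b
7) 1441.923ms=18/7b +240.32ms=3/7b
8) 1682.243ms=3b +1682.243ms=3b
Σ=6b of 6 (107bpm 6/8) — PASS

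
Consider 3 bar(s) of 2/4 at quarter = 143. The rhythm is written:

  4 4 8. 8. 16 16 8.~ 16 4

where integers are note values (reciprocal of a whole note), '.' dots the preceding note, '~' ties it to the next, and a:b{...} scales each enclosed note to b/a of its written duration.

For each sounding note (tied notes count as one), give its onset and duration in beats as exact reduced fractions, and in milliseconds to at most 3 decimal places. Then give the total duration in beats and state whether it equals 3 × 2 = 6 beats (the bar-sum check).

1) 0.0ms=0b +419.58ms=1b
2) 419.58ms=1b +419.58ms=1b
3) 839.161ms=2b +314.685ms=3/4b
4) 1153.846ms=11/4b +314.685ms=3/4b
5) 1468.531ms=7/2b +104.895ms=1/4b
6) 1573.427ms=15/4b +104.895ms=1/4b
7) 1678.322ms=4b +419.58ms=1b
8) 2097.902ms=5b +419.58ms=1b
Σ=6b of 6 (143bpm 2/4) — PASS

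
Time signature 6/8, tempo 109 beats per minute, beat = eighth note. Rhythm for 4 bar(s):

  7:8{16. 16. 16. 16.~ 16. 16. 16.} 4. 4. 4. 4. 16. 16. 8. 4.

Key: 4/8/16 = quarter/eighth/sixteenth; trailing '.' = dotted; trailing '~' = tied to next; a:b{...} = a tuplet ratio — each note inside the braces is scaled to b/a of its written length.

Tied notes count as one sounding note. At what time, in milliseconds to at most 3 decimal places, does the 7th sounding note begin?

1. 0.0ms @ 0 + 471.822ms (6/7)
2. 471.822ms @ 6/7 + 471.822ms (6/7)
3. 943.644ms @ 12/7 + 471.822ms (6/7)
4. 1415.465ms @ 18/7 + 943.644ms (12/7)
5. 2359.109ms @ 30/7 + 471.822ms (6/7)
6. 2830.931ms @ 36/7 + 471.822ms (6/7)
7. 3302.752ms @ 6 + 1651.376ms (3)
8. 4954.128ms @ 9 + 1651.376ms (3)
9. 6605.505ms @ 12 + 1651.376ms (3)
10. 8256.881ms @ 15 + 1651.376ms (3)
11. 9908.257ms @ 18 + 412.844ms (3/4)
12. 10321.101ms @ 75/4 + 412.844ms (3/4)
13. 10733.945ms @ 39/2 + 825.688ms (3/2)
14. 11559.633ms @ 21 + 1651.376ms (3)

note 7 onset = 6b = 3302.752ms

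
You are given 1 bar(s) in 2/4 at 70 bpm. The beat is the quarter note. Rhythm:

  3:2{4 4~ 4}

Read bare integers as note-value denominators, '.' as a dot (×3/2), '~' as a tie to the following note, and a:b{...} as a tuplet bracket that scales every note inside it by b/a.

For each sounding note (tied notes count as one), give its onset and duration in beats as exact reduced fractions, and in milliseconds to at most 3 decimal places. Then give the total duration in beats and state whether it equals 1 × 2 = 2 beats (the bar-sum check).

1) 0.0ms=0b +571.429ms=2/3b
2) 571.429ms=2/3b +1142.857ms=4/3b
Σ=2b of 2 (70bpm 2/4) — PASS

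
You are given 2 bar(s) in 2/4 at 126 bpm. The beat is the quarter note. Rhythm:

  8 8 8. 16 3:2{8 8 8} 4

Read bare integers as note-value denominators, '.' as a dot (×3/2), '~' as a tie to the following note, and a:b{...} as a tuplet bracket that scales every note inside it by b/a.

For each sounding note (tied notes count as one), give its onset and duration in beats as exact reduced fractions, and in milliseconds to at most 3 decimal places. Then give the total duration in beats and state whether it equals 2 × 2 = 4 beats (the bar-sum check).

1) 0.0ms=0b +238.095ms=1/2b
2) 238.095ms=1/2b +238.095ms=1/2b
3) 476.19ms=1b +357.143ms=3/4b
4) 833.333ms=7/4b +119.048ms=1/4b
5) 952.381ms=2b +158.73ms=1/3b
6) 1111.111ms=7/3b +158.73ms=1/3b
7) 1269.841ms=8/3b +158.73ms=1/3b
8) 1428.571ms=3b +476.19ms=1b
Σ=4b of 4 (126bpm 2/4) — PASS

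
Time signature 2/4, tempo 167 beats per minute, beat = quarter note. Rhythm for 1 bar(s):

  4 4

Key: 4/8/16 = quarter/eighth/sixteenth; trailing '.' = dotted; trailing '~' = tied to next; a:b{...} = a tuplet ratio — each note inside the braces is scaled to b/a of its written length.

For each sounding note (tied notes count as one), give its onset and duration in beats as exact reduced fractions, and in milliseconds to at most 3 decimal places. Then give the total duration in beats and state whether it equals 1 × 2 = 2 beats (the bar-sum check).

1) 0.0ms=0b +359.281ms=1b
2) 359.281ms=1b +359.281ms=1b
Σ=2b of 2 (167bpm 2/4) — PASS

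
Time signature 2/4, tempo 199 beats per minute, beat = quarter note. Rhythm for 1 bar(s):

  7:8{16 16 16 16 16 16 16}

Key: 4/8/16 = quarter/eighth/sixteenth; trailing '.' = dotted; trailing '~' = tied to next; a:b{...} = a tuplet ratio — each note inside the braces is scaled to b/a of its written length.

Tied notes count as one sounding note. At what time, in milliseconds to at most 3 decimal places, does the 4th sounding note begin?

note 4 onset = 6/7b = 258.435ms

1. 0.0ms @ 0 + 86.145ms (2/7)
2. 86.145ms @ 2/7 + 86.145ms (2/7)
3. 172.29ms @ 4/7 + 86.145ms (2/7)
4. 258.435ms @ 6/7 + 86.145ms (2/7)
5. 344.58ms @ 8/7 + 86.145ms (2/7)
6. 430.725ms @ 10/7 + 86.145ms (2/7)
7. 516.87ms @ 12/7 + 86.145ms (2/7)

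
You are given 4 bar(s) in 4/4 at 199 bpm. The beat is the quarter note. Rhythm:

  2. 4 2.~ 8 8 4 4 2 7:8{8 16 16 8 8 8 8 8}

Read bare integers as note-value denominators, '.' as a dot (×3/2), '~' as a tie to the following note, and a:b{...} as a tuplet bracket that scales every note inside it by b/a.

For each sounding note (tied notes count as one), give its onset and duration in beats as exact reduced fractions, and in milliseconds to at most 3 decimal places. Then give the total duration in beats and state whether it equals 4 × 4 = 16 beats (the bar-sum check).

1) 0.0ms=0b +904.523ms=3b
2) 904.523ms=3b +301.508ms=1b
3) 1206.03ms=4b +1055.276ms=7/2b
4) 2261.307ms=15/2b +150.754ms=1/2b
5) 2412.06ms=8b +301.508ms=1b
6) 2713.568ms=9b +301.508ms=1b
7) 3015.075ms=10b +603.015ms=2b
8) 3618.09ms=12b +172.29ms=4/7b
9) 3790.38ms=88/7b +86.145ms=2/7b
10) 3876.525ms=90/7b +86.145ms=2/7b
11) 3962.67ms=92/7b +172.29ms=4/7b
12) 4134.961ms=96/7b +172.29ms=4/7b
13) 4307.251ms=100/7b +172.29ms=4/7b
14) 4479.541ms=104/7b +172.29ms=4/7b
15) 4651.831ms=108/7b +172.29ms=4/7b
Σ=16b of 16 (199bpm 4/4) — PASS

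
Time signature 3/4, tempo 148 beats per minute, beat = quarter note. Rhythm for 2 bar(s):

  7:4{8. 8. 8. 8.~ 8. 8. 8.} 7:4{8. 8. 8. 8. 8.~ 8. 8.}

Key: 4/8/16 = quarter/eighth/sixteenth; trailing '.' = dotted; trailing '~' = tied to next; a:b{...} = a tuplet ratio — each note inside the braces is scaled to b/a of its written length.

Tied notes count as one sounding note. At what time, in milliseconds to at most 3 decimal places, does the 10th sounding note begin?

note 10 onset = 30/7b = 1737.452ms

1. 0.0ms @ 0 + 173.745ms (3/7)
2. 173.745ms @ 3/7 + 173.745ms (3/7)
3. 347.49ms @ 6/7 + 173.745ms (3/7)
4. 521.236ms @ 9/7 + 347.49ms (6/7)
5. 868.726ms @ 15/7 + 173.745ms (3/7)
6. 1042.471ms @ 18/7 + 173.745ms (3/7)
7. 1216.216ms @ 3 + 173.745ms (3/7)
8. 1389.961ms @ 24/7 + 173.745ms (3/7)
9. 1563.707ms @ 27/7 + 173.745ms (3/7)
10. 1737.452ms @ 30/7 + 173.745ms (3/7)
11. 1911.197ms @ 33/7 + 347.49ms (6/7)
12. 2258.687ms @ 39/7 + 173.745ms (3/7)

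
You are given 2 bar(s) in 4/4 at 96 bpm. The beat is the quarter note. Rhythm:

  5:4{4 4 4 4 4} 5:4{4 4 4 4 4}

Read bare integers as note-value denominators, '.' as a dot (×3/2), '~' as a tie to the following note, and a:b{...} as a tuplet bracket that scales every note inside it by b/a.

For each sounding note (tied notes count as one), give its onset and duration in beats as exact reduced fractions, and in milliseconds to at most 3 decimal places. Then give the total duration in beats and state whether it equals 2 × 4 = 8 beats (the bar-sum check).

1) 0.0ms=0b +500.0ms=4/5b
2) 500.0ms=4/5b +500.0ms=4/5b
3) 1000.0ms=8/5b +500.0ms=4/5b
4) 1500.0ms=12/5b +500.0ms=4/5b
5) 2000.0ms=16/5b +500.0ms=4/5b
6) 2500.0ms=4b +500.0ms=4/5b
7) 3000.0ms=24/5b +500.0ms=4/5b
8) 3500.0ms=28/5b +500.0ms=4/5b
9) 4000.0ms=32/5b +500.0ms=4/5b
10) 4500.0ms=36/5b +500.0ms=4/5b
Σ=8b of 8 (96bpm 4/4) — PASS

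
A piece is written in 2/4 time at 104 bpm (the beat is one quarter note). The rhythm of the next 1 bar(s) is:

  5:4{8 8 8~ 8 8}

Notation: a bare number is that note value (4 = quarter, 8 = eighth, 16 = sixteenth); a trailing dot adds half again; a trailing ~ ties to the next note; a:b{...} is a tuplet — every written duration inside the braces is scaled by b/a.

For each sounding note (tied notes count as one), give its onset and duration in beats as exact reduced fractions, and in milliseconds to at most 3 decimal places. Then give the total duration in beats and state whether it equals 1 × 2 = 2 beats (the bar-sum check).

1) 0.0ms=0b +230.769ms=2/5b
2) 230.769ms=2/5b +230.769ms=2/5b
3) 461.538ms=4/5b +461.538ms=4/5b
4) 923.077ms=8/5b +230.769ms=2/5b
Σ=2b of 2 (104bpm 2/4) — PASS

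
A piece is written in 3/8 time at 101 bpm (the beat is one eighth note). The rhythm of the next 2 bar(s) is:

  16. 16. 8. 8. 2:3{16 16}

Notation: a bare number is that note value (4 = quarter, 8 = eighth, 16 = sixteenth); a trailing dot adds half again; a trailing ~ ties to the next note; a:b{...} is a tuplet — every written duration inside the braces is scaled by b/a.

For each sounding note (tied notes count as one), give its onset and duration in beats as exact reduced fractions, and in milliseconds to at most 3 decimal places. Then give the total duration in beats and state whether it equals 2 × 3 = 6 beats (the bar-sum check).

1) 0.0ms=0b +445.545ms=3/4b
2) 445.545ms=3/4b +445.545ms=3/4b
3) 891.089ms=3/2b +891.089ms=3/2b
4) 1782.178ms=3b +891.089ms=3/2b
5) 2673.267ms=9/2b +445.545ms=3/4b
6) 3118.812ms=21/4b +445.545ms=3/4b
Σ=6b of 6 (101bpm 3/8) — PASS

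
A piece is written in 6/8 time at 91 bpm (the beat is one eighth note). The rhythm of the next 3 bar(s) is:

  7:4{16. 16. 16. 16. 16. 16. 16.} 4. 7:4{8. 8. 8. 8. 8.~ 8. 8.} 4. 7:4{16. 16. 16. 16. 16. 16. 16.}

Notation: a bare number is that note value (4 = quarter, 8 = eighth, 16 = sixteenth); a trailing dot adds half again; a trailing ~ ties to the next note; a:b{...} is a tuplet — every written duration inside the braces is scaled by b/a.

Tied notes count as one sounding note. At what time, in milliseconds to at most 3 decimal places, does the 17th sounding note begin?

1. 0.0ms @ 0 + 282.575ms (3/7)
2. 282.575ms @ 3/7 + 282.575ms (3/7)
3. 565.149ms @ 6/7 + 282.575ms (3/7)
4. 847.724ms @ 9/7 + 282.575ms (3/7)
5. 1130.298ms @ 12/7 + 282.575ms (3/7)
6. 1412.873ms @ 15/7 + 282.575ms (3/7)
7. 1695.447ms @ 18/7 + 282.575ms (3/7)
8. 1978.022ms @ 3 + 1978.022ms (3)
9. 3956.044ms @ 6 + 565.149ms (6/7)
10. 4521.193ms @ 48/7 + 565.149ms (6/7)
11. 5086.342ms @ 54/7 + 565.149ms (6/7)
12. 5651.491ms @ 60/7 + 565.149ms (6/7)
13. 6216.641ms @ 66/7 + 1130.298ms (12/7)
14. 7346.939ms @ 78/7 + 565.149ms (6/7)
15. 7912.088ms @ 12 + 1978.022ms (3)
16. 9890.11ms @ 15 + 282.575ms (3/7)
17. 10172.684ms @ 108/7 + 282.575ms (3/7)
18. 10455.259ms @ 111/7 + 282.575ms (3/7)
19. 10737.834ms @ 114/7 + 282.575ms (3/7)
20. 11020.408ms @ 117/7 + 282.575ms (3/7)
21. 11302.983ms @ 120/7 + 282.575ms (3/7)
22. 11585.557ms @ 123/7 + 282.575ms (3/7)

note 17 onset = 108/7b = 10172.684ms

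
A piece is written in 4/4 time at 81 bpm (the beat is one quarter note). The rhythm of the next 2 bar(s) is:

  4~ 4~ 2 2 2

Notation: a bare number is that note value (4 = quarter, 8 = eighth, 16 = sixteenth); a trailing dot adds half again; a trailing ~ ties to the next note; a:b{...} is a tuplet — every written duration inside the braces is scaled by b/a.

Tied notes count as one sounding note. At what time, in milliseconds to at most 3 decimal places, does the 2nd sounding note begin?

1. 0.0ms @ 0 + 2962.963ms (4)
2. 2962.963ms @ 4 + 1481.481ms (2)
3. 4444.444ms @ 6 + 1481.481ms (2)

note 2 onset = 4b = 2962.963ms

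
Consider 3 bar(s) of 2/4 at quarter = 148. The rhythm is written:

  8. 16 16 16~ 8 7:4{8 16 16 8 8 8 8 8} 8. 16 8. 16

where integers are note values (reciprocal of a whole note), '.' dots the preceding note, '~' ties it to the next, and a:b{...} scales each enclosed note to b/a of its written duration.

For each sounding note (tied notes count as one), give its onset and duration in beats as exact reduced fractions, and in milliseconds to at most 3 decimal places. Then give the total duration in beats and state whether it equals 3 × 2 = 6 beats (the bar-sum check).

1) 0.0ms=0b +304.054ms=3/4b
2) 304.054ms=3/4b +101.351ms=1/4b
3) 405.405ms=1b +101.351ms=1/4b
4) 506.757ms=5/4b +304.054ms=3/4b
5) 810.811ms=2b +115.83ms=2/7b
6) 926.641ms=16/7b +57.915ms=1/7b
7) 984.556ms=17/7b +57.915ms=1/7b
8) 1042.471ms=18/7b +115.83ms=2/7b
9) 1158.301ms=20/7b +115.83ms=2/7b
10) 1274.131ms=22/7b +115.83ms=2/7b
11) 1389.961ms=24/7b +115.83ms=2/7b
12) 1505.792ms=26/7b +115.83ms=2/7b
13) 1621.622ms=4b +304.054ms=3/4b
14) 1925.676ms=19/4b +101.351ms=1/4b
15) 2027.027ms=5b +304.054ms=3/4b
16) 2331.081ms=23/4b +101.351ms=1/4b
Σ=6b of 6 (148bpm 2/4) — PASS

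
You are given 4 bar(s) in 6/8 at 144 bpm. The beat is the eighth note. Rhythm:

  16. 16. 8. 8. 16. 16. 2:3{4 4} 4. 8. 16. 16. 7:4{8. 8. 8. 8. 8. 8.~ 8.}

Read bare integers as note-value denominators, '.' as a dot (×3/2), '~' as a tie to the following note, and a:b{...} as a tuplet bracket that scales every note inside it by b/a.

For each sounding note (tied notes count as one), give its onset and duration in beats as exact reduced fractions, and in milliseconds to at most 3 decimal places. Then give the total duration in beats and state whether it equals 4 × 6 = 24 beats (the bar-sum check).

1) 0.0ms=0b +312.5ms=3/4b
2) 312.5ms=3/4b +312.5ms=3/4b
3) 625.0ms=3/2b +625.0ms=3/2b
4) 1250.0ms=3b +625.0ms=3/2b
5) 1875.0ms=9/2b +312.5ms=3/4b
6) 2187.5ms=21/4b +312.5ms=3/4b
7) 2500.0ms=6b +1250.0ms=3b
8) 3750.0ms=9b +1250.0ms=3b
9) 5000.0ms=12b +1250.0ms=3b
10) 6250.0ms=15b +625.0ms=3/2b
11) 6875.0ms=33/2b +312.5ms=3/4b
12) 7187.5ms=69/4b +312.5ms=3/4b
13) 7500.0ms=18b +357.143ms=6/7b
14) 7857.143ms=132/7b +357.143ms=6/7b
15) 8214.286ms=138/7b +357.143ms=6/7b
16) 8571.429ms=144/7b +357.143ms=6/7b
17) 8928.571ms=150/7b +357.143ms=6/7b
18) 9285.714ms=156/7b +714.286ms=12/7b
Σ=24b of 24 (144bpm 6/8) — PASS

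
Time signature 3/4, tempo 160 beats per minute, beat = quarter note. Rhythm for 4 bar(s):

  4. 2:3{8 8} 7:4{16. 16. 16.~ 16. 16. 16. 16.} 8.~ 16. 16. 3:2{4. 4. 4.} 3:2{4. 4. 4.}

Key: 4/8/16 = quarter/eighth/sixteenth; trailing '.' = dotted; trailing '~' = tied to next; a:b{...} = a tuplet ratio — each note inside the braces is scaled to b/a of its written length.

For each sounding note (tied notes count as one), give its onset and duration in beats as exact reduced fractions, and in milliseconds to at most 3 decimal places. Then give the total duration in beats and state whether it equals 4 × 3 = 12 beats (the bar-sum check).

1) 0.0ms=0b +562.5ms=3/2b
2) 562.5ms=3/2b +281.25ms=3/4b
3) 843.75ms=9/4b +281.25ms=3/4b
4) 1125.0ms=3b +80.357ms=3/14b
5) 1205.357ms=45/14b +80.357ms=3/14b
6) 1285.714ms=24/7b +160.714ms=3/7b
7) 1446.429ms=27/7b +80.357ms=3/14b
8) 1526.786ms=57/14b +80.357ms=3/14b
9) 1607.143ms=30/7b +80.357ms=3/14b
10) 1687.5ms=9/2b +421.875ms=9/8b
11) 2109.375ms=45/8b +140.625ms=3/8b
12) 2250.0ms=6b +375.0ms=1b
13) 2625.0ms=7b +375.0ms=1b
14) 3000.0ms=8b +375.0ms=1b
15) 3375.0ms=9b +375.0ms=1b
16) 3750.0ms=10b +375.0ms=1b
17) 4125.0ms=11b +375.0ms=1b
Σ=12b of 12 (160bpm 3/4) — PASS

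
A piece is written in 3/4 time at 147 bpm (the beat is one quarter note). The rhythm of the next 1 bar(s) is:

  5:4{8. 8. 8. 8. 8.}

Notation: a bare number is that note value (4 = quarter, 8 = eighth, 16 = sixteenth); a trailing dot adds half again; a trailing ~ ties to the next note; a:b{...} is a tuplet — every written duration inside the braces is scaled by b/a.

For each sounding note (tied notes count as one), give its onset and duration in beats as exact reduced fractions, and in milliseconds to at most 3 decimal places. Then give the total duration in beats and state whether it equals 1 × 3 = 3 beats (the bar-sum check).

1) 0.0ms=0b +244.898ms=3/5b
2) 244.898ms=3/5b +244.898ms=3/5b
3) 489.796ms=6/5b +244.898ms=3/5b
4) 734.694ms=9/5b +244.898ms=3/5b
5) 979.592ms=12/5b +244.898ms=3/5b
Σ=3b of 3 (147bpm 3/4) — PASS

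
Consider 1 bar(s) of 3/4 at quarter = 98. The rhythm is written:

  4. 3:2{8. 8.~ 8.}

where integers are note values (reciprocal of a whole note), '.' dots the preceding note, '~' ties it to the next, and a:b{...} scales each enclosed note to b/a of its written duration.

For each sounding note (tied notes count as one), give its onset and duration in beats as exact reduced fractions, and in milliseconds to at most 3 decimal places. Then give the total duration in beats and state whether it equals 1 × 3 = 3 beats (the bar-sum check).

1) 0.0ms=0b +918.367ms=3/2b
2) 918.367ms=3/2b +306.122ms=1/2b
3) 1224.49ms=2b +612.245ms=1b
Σ=3b of 3 (98bpm 3/4) — PASS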